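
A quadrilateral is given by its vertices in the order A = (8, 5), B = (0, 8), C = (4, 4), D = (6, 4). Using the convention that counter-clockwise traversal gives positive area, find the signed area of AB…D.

11

Apply the shoelace formula: 2A = Σ (x_i·y_{i+1} − x_{i+1}·y_i), indices taken mod 4.
Cross-terms: 64, -32, -8, -2  ⇒  Σ = 22
Signed area = Σ/2 = 11 (positive ⇒ counter-clockwise traversal).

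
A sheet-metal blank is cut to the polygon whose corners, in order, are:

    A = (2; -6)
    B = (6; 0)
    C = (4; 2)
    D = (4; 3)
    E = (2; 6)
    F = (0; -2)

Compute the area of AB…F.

Apply the shoelace (surveyor's) formula: 2A = Σ (x_i·y_{i+1} − x_{i+1}·y_i), indices taken mod 6.
Σ = (36) + (12) + (4) + (18) + (-4) + (4) = 70
Area = |Σ|/2 = 35.

35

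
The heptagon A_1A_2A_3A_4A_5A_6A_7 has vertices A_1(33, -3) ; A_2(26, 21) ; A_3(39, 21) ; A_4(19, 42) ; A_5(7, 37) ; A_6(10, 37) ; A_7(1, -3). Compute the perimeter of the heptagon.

|A_1A_2| = √((-7)² + (24)²) = √625 = 25
|A_2A_3| = √((13)² + (0)²) = √169 = 13
|A_3A_4| = √((-20)² + (21)²) = √841 = 29
|A_4A_5| = √((-12)² + (-5)²) = √169 = 13
|A_5A_6| = √((3)² + (0)²) = √9 = 3
|A_6A_7| = √((-9)² + (-40)²) = √1681 = 41
|A_7A_1| = √((32)² + (0)²) = √1024 = 32
Perimeter = 25 + 13 + 29 + 13 + 3 + 41 + 32 = 156.

156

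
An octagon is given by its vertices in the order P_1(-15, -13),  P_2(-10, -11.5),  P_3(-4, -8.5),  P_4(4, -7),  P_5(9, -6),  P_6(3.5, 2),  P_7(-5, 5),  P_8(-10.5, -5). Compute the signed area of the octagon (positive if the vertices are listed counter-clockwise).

194

Apply Gauss's area formula: 2A = Σ (x_i·y_{i+1} − x_{i+1}·y_i), indices taken mod 8.
P_1→P_2: (-15)(-11.5) − (-10)(-13) = 42.5
P_2→P_3: (-10)(-8.5) − (-4)(-11.5) = 39
P_3→P_4: (-4)(-7) − (4)(-8.5) = 62
P_4→P_5: (4)(-6) − (9)(-7) = 39
P_5→P_6: (9)(2) − (3.5)(-6) = 39
P_6→P_7: (3.5)(5) − (-5)(2) = 27.5
P_7→P_8: (-5)(-5) − (-10.5)(5) = 77.5
P_8→P_1: (-10.5)(-13) − (-15)(-5) = 61.5
Σ = 388
Signed area = Σ/2 = 194 (positive ⇒ counter-clockwise traversal).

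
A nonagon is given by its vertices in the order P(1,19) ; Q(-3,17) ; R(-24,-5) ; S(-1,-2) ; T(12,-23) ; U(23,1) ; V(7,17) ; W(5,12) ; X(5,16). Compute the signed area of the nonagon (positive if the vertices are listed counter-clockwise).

P→Q: (1)(17) − (-3)(19) = 74
Q→R: (-3)(-5) − (-24)(17) = 423
R→S: (-24)(-2) − (-1)(-5) = 43
S→T: (-1)(-23) − (12)(-2) = 47
T→U: (12)(1) − (23)(-23) = 541
U→V: (23)(17) − (7)(1) = 384
V→W: (7)(12) − (5)(17) = -1
W→X: (5)(16) − (5)(12) = 20
X→P: (5)(19) − (1)(16) = 79
Σ = 1610
Signed area = Σ/2 = 805 (positive ⇒ counter-clockwise traversal).

805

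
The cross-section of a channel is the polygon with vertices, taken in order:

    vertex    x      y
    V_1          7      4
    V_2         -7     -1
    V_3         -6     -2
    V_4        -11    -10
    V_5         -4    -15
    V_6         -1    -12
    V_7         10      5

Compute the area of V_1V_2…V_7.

172.5

V_1→V_2: (7)(-1) − (-7)(4) = 21
V_2→V_3: (-7)(-2) − (-6)(-1) = 8
V_3→V_4: (-6)(-10) − (-11)(-2) = 38
V_4→V_5: (-11)(-15) − (-4)(-10) = 125
V_5→V_6: (-4)(-12) − (-1)(-15) = 33
V_6→V_7: (-1)(5) − (10)(-12) = 115
V_7→V_1: (10)(4) − (7)(5) = 5
Σ = 345
Area = |Σ|/2 = 172.5.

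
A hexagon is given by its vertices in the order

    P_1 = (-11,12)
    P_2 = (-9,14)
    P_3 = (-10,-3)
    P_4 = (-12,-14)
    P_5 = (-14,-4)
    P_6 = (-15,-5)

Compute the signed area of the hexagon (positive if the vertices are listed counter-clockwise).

Apply Gauss's area formula: 2A = Σ (x_i·y_{i+1} − x_{i+1}·y_i), indices taken mod 6.
Σ = (-46) + (167) + (104) + (-148) + (10) + (-235) = -148
Signed area = Σ/2 = -74 (negative ⇒ clockwise traversal).

-74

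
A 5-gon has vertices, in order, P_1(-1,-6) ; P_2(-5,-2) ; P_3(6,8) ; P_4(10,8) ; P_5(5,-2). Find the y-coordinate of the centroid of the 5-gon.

Apply the shoelace formula. First the cross-terms c_i = x_i·y_{i+1} − x_{i+1}·y_i:
  -28, -28, -32, -60, -32  ⇒  2A = -180, A = -90.
Then Σ (y_i + y_{i+1})·c_i = -560, so ȳ = -560 / (6·(-90)) = 28/27.

28/27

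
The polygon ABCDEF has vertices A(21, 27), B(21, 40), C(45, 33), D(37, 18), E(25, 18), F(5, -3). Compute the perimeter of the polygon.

130

|AB| = √((0)² + (13)²) = √169 = 13
|BC| = √((24)² + (-7)²) = √625 = 25
|CD| = √((-8)² + (-15)²) = √289 = 17
|DE| = √((-12)² + (0)²) = √144 = 12
|EF| = √((-20)² + (-21)²) = √841 = 29
|FA| = √((16)² + (30)²) = √1156 = 34
Perimeter = 13 + 25 + 17 + 12 + 29 + 34 = 130.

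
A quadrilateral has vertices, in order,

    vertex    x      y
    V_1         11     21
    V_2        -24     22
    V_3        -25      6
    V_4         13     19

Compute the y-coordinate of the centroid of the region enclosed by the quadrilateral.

631/39

Apply Gauss's area formula. First the cross-terms c_i = x_i·y_{i+1} − x_{i+1}·y_i:
  746, 406, -553, 64  ⇒  2A = 663, A = 331.5.
Then Σ (y_i + y_{i+1})·c_i = 32181, so ȳ = 32181 / (6·331.5) = 631/39.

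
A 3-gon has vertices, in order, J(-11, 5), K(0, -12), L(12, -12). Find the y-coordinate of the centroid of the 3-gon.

-19/3

Apply the shoelace (surveyor's) formula. First the cross-terms c_i = x_i·y_{i+1} − x_{i+1}·y_i:
  132, 144, -72  ⇒  2A = 204, A = 102.
Then Σ (y_i + y_{i+1})·c_i = -3876, so ȳ = -3876 / (6·102) = -19/3.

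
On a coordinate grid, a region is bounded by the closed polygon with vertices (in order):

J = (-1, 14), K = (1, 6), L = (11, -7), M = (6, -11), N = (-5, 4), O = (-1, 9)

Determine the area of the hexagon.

124.5

Apply Gauss's area formula: 2A = Σ (x_i·y_{i+1} − x_{i+1}·y_i), indices taken mod 6.
Σ = (-20) + (-73) + (-79) + (-31) + (-41) + (-5) = -249
Area = |Σ|/2 = 124.5.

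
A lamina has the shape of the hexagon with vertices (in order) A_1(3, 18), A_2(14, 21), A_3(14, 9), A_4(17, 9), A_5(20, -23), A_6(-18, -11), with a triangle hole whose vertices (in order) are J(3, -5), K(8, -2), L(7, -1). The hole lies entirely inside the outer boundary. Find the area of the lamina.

Outer boundary:
Apply the shoelace formula: 2A = Σ (x_i·y_{i+1} − x_{i+1}·y_i), indices taken mod 6.
Cross-terms: -189, -168, -27, -571, -634, -291  ⇒  Σ = -1880
Area = |Σ|/2 = 940.
Hole:
Cross-terms: 34, 6, -32  ⇒  Σ = 8
Area = |Σ|/2 = 4.
Net area = 940 − 4 = 936.

936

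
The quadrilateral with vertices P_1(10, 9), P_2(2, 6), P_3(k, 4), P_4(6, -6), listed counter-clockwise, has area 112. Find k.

-7

The doubled signed area Σ (x_i y_{i+1} − x_{i+1} y_i) is linear in k.
With k=0 it equals 140; the coefficient of k is -12 (from the two edges through P_3).
So -12·k + 140 = 2·112 = 224 ⇒ k = -7.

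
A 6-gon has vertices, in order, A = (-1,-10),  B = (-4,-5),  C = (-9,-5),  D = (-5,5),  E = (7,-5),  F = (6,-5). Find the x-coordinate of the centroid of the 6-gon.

-107/63

Apply the shoelace (surveyor's) formula. First the cross-terms c_i = x_i·y_{i+1} − x_{i+1}·y_i:
  -35, -25, -70, -10, -5, -65  ⇒  2A = -210, A = -105.
Then Σ (x_i + x_{i+1})·c_i = 1070, so x̄ = 1070 / (6·(-105)) = -107/63.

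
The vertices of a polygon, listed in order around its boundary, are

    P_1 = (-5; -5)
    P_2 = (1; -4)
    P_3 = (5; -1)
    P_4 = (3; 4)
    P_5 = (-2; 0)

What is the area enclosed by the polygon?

42.5

Σ = (25) + (19) + (23) + (8) + (10) = 85
Area = |Σ|/2 = 42.5.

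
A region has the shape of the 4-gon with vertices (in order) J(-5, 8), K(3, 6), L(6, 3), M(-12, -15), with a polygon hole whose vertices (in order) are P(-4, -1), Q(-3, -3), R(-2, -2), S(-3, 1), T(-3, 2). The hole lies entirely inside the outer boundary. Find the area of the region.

Outer boundary:
Cross-terms: -54, -27, -54, -171  ⇒  Σ = -306
Area = |Σ|/2 = 153.
Hole:
Apply the shoelace (surveyor's) formula: 2A = Σ (x_i·y_{i+1} − x_{i+1}·y_i), indices taken mod 5.
Σ = (9) + (0) + (-8) + (-3) + (11) = 9
Area = |Σ|/2 = 4.5.
Net area = 153 − 4.5 = 148.5.

148.5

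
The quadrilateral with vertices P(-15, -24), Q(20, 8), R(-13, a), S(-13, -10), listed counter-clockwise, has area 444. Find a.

Write out the shoelace sum; only the two edges meeting at R involve a:
2·Area = [(20·a − (-13)·8) + ((-13)·(-10) − (-13)·a)] + 522
       = 33·a + 756 = 888
⇒ a = 4.

4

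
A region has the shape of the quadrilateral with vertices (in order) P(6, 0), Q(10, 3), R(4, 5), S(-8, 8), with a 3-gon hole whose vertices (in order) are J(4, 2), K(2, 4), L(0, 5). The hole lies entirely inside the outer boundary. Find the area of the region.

Outer boundary:
Cross-terms: 18, 38, 72, -48  ⇒  Σ = 80
Area = |Σ|/2 = 40.
Hole:
Apply the shoelace formula: 2A = Σ (x_i·y_{i+1} − x_{i+1}·y_i), indices taken mod 3.
Σ = (12) + (10) + (-20) = 2
Area = |Σ|/2 = 1.
Net area = 40 − 1 = 39.

39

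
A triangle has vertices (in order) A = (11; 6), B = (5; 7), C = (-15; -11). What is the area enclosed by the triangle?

Σ = (47) + (50) + (31) = 128
Area = |Σ|/2 = 64.

64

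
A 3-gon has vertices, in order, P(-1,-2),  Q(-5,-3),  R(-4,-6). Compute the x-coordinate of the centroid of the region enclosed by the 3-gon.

Apply the shoelace formula. First the cross-terms c_i = x_i·y_{i+1} − x_{i+1}·y_i:
  -7, 18, 2  ⇒  2A = 13, A = 6.5.
Then Σ (x_i + x_{i+1})·c_i = -130, so x̄ = -130 / (6·6.5) = -10/3.

-10/3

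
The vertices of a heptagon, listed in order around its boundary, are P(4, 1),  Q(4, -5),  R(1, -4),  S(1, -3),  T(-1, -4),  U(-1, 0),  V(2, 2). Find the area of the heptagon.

Apply Gauss's area formula: 2A = Σ (x_i·y_{i+1} − x_{i+1}·y_i), indices taken mod 7.
Σ = (-24) + (-11) + (1) + (-7) + (-4) + (-2) + (-6) = -53
Area = |Σ|/2 = 26.5.

26.5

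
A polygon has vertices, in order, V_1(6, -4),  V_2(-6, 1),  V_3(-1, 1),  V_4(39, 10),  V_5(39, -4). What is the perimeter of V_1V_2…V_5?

106

|V_1V_2| = √((-12)² + (5)²) = √169 = 13
|V_2V_3| = √((5)² + (0)²) = √25 = 5
|V_3V_4| = √((40)² + (9)²) = √1681 = 41
|V_4V_5| = √((0)² + (-14)²) = √196 = 14
|V_5V_1| = √((-33)² + (0)²) = √1089 = 33
Perimeter = 13 + 5 + 41 + 14 + 33 = 106.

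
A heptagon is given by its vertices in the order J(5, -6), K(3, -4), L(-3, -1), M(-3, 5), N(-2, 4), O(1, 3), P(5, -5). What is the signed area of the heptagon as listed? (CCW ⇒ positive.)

-36

Σ = (-2) + (-15) + (-18) + (-2) + (-10) + (-20) + (-5) = -72
Signed area = Σ/2 = -36 (negative ⇒ clockwise traversal).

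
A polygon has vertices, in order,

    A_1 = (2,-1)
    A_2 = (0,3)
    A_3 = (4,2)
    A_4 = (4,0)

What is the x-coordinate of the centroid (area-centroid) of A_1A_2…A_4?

Apply the surveyor's formula. First the cross-terms c_i = x_i·y_{i+1} − x_{i+1}·y_i:
  6, -12, -8, -4  ⇒  2A = -18, A = -9.
Then Σ (x_i + x_{i+1})·c_i = -124, so x̄ = -124 / (6·(-9)) = 62/27.

62/27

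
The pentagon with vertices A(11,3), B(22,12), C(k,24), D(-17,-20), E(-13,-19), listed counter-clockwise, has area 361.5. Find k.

Write out the shoelace sum; only the two edges meeting at C involve k:
2·Area = [(22·24 − k·12) + (k·(-20) − (-17)·24)] + 299
       = -32·k + 1235 = 723
⇒ k = 16.

16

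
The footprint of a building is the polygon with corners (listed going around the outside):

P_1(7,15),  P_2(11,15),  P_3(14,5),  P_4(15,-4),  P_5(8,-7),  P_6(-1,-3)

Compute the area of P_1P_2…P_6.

Apply Gauss's area formula: 2A = Σ (x_i·y_{i+1} − x_{i+1}·y_i), indices taken mod 6.
Σ = (-60) + (-155) + (-131) + (-73) + (-31) + (6) = -444
Area = |Σ|/2 = 222.

222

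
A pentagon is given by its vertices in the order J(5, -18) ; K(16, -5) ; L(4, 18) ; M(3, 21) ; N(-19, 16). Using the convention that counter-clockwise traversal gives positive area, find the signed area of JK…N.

Apply the shoelace formula: 2A = Σ (x_i·y_{i+1} − x_{i+1}·y_i), indices taken mod 5.
Cross-terms: 263, 308, 30, 447, 262  ⇒  Σ = 1310
Signed area = Σ/2 = 655 (positive ⇒ counter-clockwise traversal).

655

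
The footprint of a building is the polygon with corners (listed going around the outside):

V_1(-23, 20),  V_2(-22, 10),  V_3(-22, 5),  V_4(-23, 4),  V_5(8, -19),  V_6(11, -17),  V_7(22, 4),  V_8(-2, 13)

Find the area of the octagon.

898

Σ = (210) + (110) + (27) + (405) + (73) + (418) + (294) + (259) = 1796
Area = |Σ|/2 = 898.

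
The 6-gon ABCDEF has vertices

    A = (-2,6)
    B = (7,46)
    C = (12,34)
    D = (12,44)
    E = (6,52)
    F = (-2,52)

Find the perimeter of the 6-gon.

128

|AB| = √((9)² + (40)²) = √1681 = 41
|BC| = √((5)² + (-12)²) = √169 = 13
|CD| = √((0)² + (10)²) = √100 = 10
|DE| = √((-6)² + (8)²) = √100 = 10
|EF| = √((-8)² + (0)²) = √64 = 8
|FA| = √((0)² + (-46)²) = √2116 = 46
Perimeter = 41 + 13 + 10 + 10 + 8 + 46 = 128.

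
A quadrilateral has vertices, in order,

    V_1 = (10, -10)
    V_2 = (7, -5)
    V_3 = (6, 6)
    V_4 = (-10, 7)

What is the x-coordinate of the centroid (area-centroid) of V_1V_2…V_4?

Apply the shoelace formula. First the cross-terms c_i = x_i·y_{i+1} − x_{i+1}·y_i:
  20, 72, 102, 30  ⇒  2A = 224, A = 112.
Then Σ (x_i + x_{i+1})·c_i = 868, so x̄ = 868 / (6·112) = 31/24.

31/24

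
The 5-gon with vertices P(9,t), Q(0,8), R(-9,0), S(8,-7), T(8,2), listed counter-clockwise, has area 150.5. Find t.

5

The doubled signed area Σ (x_i y_{i+1} − x_{i+1} y_i) is linear in t.
With t=0 it equals 261; the coefficient of t is 8 (from the two edges through P).
So 8·t + 261 = 2·150.5 = 301 ⇒ t = 5.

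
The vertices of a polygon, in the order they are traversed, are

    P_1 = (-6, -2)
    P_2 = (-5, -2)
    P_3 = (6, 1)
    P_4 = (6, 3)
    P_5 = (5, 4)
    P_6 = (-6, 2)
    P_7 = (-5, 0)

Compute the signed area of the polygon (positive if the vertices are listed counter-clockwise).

42

Apply the shoelace (surveyor's) formula: 2A = Σ (x_i·y_{i+1} − x_{i+1}·y_i), indices taken mod 7.
Σ = (2) + (7) + (12) + (9) + (34) + (10) + (10) = 84
Signed area = Σ/2 = 42 (positive ⇒ counter-clockwise traversal).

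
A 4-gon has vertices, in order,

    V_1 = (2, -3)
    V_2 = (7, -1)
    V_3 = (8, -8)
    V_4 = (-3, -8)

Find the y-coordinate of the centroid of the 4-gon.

-1489/276

Apply the surveyor's formula. First the cross-terms c_i = x_i·y_{i+1} − x_{i+1}·y_i:
  19, -48, -88, 25  ⇒  2A = -92, A = -46.
Then Σ (y_i + y_{i+1})·c_i = 1489, so ȳ = 1489 / (6·(-46)) = -1489/276.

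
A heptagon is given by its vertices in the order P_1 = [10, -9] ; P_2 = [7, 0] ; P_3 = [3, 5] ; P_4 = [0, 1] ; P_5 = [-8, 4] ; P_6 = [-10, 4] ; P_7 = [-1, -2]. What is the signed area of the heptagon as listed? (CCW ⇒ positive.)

85

Apply Gauss's area formula: 2A = Σ (x_i·y_{i+1} − x_{i+1}·y_i), indices taken mod 7.
Σ = (63) + (35) + (3) + (8) + (8) + (24) + (29) = 170
Signed area = Σ/2 = 85 (positive ⇒ counter-clockwise traversal).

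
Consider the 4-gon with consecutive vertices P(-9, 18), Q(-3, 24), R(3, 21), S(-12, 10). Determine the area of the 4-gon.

70.5

Apply the shoelace formula: 2A = Σ (x_i·y_{i+1} − x_{i+1}·y_i), indices taken mod 4.
Σ = (-162) + (-135) + (282) + (-126) = -141
Area = |Σ|/2 = 70.5.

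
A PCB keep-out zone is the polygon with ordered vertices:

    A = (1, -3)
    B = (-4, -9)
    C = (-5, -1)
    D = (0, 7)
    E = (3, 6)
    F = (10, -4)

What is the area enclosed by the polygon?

Apply the surveyor's formula: 2A = Σ (x_i·y_{i+1} − x_{i+1}·y_i), indices taken mod 6.
Σ = (-21) + (-41) + (-35) + (-21) + (-72) + (-26) = -216
Area = |Σ|/2 = 108.

108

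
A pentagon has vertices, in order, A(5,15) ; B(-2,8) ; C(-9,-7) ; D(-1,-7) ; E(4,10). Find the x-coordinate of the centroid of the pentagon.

Apply Gauss's area formula. First the cross-terms c_i = x_i·y_{i+1} − x_{i+1}·y_i:
  70, 86, 56, 18, 10  ⇒  2A = 240, A = 120.
Then Σ (x_i + x_{i+1})·c_i = -1152, so x̄ = -1152 / (6·120) = -1.6.

-1.6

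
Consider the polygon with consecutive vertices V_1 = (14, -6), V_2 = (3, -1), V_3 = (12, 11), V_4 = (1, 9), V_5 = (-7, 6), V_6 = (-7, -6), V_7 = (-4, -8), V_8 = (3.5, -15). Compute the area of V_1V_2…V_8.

Σ = (4) + (45) + (97) + (69) + (84) + (32) + (88) + (189) = 608
Area = |Σ|/2 = 304.

304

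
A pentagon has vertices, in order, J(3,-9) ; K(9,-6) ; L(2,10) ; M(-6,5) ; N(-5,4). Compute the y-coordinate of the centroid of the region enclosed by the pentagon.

119/269

Apply Gauss's area formula. First the cross-terms c_i = x_i·y_{i+1} − x_{i+1}·y_i:
  63, 102, 70, 1, 33  ⇒  2A = 269, A = 134.5.
Then Σ (y_i + y_{i+1})·c_i = 357, so ȳ = 357 / (6·134.5) = 119/269.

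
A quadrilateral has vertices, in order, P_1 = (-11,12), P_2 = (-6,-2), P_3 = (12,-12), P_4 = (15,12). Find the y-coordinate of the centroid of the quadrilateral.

Apply the shoelace (surveyor's) formula. First the cross-terms c_i = x_i·y_{i+1} − x_{i+1}·y_i:
  94, 96, 324, 312  ⇒  2A = 826, A = 413.
Then Σ (y_i + y_{i+1})·c_i = 7084, so ȳ = 7084 / (6·413) = 506/177.

506/177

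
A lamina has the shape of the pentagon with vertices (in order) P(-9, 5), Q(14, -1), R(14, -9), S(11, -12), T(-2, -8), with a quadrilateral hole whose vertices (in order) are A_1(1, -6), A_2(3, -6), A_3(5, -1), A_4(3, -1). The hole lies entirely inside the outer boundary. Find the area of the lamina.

208

Outer boundary:
Apply Gauss's area formula: 2A = Σ (x_i·y_{i+1} − x_{i+1}·y_i), indices taken mod 5.
P→Q: (-9)(-1) − (14)(5) = -61
Q→R: (14)(-9) − (14)(-1) = -112
R→S: (14)(-12) − (11)(-9) = -69
S→T: (11)(-8) − (-2)(-12) = -112
T→P: (-2)(5) − (-9)(-8) = -82
Σ = -436
Area = |Σ|/2 = 218.
Hole:
A_1→A_2: (1)(-6) − (3)(-6) = 12
A_2→A_3: (3)(-1) − (5)(-6) = 27
A_3→A_4: (5)(-1) − (3)(-1) = -2
A_4→A_1: (3)(-6) − (1)(-1) = -17
Σ = 20
Area = |Σ|/2 = 10.
Net area = 218 − 10 = 208.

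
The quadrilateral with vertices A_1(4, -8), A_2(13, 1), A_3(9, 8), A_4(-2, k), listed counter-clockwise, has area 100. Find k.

Write out the shoelace sum; only the two edges meeting at A_4 involve k:
2·Area = [(9·k − (-2)·8) + ((-2)·(-8) − 4·k)] + 203
       = 5·k + 235 = 200
⇒ k = -7.

-7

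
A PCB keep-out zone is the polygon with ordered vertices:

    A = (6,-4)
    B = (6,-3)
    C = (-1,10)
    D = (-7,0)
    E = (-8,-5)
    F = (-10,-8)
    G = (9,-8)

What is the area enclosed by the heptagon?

173

Apply the shoelace formula: 2A = Σ (x_i·y_{i+1} − x_{i+1}·y_i), indices taken mod 7.
Σ = (6) + (57) + (70) + (35) + (14) + (152) + (12) = 346
Area = |Σ|/2 = 173.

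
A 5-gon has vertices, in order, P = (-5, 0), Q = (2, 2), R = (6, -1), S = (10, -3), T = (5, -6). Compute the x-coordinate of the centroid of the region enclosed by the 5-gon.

295/107

Apply the shoelace formula. First the cross-terms c_i = x_i·y_{i+1} − x_{i+1}·y_i:
  -10, -14, -8, -45, -30  ⇒  2A = -107, A = -53.5.
Then Σ (x_i + x_{i+1})·c_i = -885, so x̄ = -885 / (6·(-53.5)) = 295/107.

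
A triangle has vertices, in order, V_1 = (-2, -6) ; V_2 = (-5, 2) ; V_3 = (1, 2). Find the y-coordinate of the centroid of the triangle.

-2/3

Apply the shoelace (surveyor's) formula. First the cross-terms c_i = x_i·y_{i+1} − x_{i+1}·y_i:
  -34, -12, -2  ⇒  2A = -48, A = -24.
Then Σ (y_i + y_{i+1})·c_i = 96, so ȳ = 96 / (6·(-24)) = -2/3.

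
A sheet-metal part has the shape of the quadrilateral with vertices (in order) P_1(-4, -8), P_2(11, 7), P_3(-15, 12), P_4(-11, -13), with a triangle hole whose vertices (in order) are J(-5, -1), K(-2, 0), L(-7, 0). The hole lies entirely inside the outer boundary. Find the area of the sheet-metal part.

Outer boundary:
Apply Gauss's area formula: 2A = Σ (x_i·y_{i+1} − x_{i+1}·y_i), indices taken mod 4.
Σ = (60) + (237) + (327) + (36) = 660
Area = |Σ|/2 = 330.
Hole:
Apply the surveyor's formula: 2A = Σ (x_i·y_{i+1} − x_{i+1}·y_i), indices taken mod 3.
Σ = (-2) + (0) + (7) = 5
Area = |Σ|/2 = 2.5.
Net area = 330 − 2.5 = 327.5.

327.5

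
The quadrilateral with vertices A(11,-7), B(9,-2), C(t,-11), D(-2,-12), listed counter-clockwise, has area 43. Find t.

The doubled signed area Σ (x_i y_{i+1} − x_{i+1} y_i) is linear in t.
With t=0 it equals 66; the coefficient of t is -10 (from the two edges through C).
So -10·t + 66 = 2·43 = 86 ⇒ t = -2.

-2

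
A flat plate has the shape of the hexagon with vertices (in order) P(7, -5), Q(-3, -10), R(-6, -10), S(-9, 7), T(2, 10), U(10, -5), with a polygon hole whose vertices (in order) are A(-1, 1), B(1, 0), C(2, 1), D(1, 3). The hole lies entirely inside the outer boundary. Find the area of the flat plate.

Outer boundary:
Apply the shoelace (surveyor's) formula: 2A = Σ (x_i·y_{i+1} − x_{i+1}·y_i), indices taken mod 6.
Σ = (-85) + (-30) + (-132) + (-104) + (-110) + (-15) = -476
Area = |Σ|/2 = 238.
Hole:
Apply the shoelace (surveyor's) formula: 2A = Σ (x_i·y_{i+1} − x_{i+1}·y_i), indices taken mod 4.
Cross-terms: -1, 1, 5, 4  ⇒  Σ = 9
Area = |Σ|/2 = 4.5.
Net area = 238 − 4.5 = 233.5.

233.5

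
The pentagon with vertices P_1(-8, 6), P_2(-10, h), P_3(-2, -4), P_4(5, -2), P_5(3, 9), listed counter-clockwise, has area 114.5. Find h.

6

Write out the shoelace sum; only the two edges meeting at P_2 involve h:
2·Area = [((-8)·h − (-10)·6) + ((-10)·(-4) − (-2)·h)] + 165
       = -6·h + 265 = 229
⇒ h = 6.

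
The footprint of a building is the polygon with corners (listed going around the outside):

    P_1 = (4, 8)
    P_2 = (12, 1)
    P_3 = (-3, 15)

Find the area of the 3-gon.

3.5

Apply the shoelace (surveyor's) formula: 2A = Σ (x_i·y_{i+1} − x_{i+1}·y_i), indices taken mod 3.
Cross-terms: -92, 183, -84  ⇒  Σ = 7
Area = |Σ|/2 = 3.5.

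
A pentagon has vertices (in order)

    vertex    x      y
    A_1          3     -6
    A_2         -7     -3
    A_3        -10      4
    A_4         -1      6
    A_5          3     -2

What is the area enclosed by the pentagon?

Cross-terms: -51, -58, -56, -16, -12  ⇒  Σ = -193
Area = |Σ|/2 = 96.5.

96.5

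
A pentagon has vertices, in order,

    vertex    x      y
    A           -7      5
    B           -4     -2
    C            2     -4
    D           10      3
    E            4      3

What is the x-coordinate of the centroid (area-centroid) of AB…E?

89/159

Apply the shoelace formula. First the cross-terms c_i = x_i·y_{i+1} − x_{i+1}·y_i:
  34, 20, 46, 18, 41  ⇒  2A = 159, A = 79.5.
Then Σ (x_i + x_{i+1})·c_i = 267, so x̄ = 267 / (6·79.5) = 89/159.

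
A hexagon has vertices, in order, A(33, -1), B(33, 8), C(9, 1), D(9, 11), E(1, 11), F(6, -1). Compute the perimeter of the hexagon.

|AB| = √((0)² + (9)²) = √81 = 9
|BC| = √((-24)² + (-7)²) = √625 = 25
|CD| = √((0)² + (10)²) = √100 = 10
|DE| = √((-8)² + (0)²) = √64 = 8
|EF| = √((5)² + (-12)²) = √169 = 13
|FA| = √((27)² + (0)²) = √729 = 27
Perimeter = 9 + 25 + 10 + 8 + 13 + 27 = 92.

92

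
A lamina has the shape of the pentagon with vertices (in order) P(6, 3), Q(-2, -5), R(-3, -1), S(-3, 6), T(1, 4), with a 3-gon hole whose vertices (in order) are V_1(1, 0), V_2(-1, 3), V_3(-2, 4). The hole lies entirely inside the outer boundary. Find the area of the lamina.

Outer boundary:
Cross-terms: -24, -13, -21, -18, -21  ⇒  Σ = -97
Area = |Σ|/2 = 48.5.
Hole:
Cross-terms: 3, 2, -4  ⇒  Σ = 1
Area = |Σ|/2 = 0.5.
Net area = 48.5 − 0.5 = 48.

48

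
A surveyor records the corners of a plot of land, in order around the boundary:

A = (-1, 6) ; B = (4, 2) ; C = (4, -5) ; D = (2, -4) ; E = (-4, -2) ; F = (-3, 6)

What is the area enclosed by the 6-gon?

61

Σ = (-26) + (-28) + (-6) + (-20) + (-30) + (-12) = -122
Area = |Σ|/2 = 61.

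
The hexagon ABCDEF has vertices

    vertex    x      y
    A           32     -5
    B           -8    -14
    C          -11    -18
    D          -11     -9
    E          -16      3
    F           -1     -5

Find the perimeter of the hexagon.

118

|AB| = √((-40)² + (-9)²) = √1681 = 41
|BC| = √((-3)² + (-4)²) = √25 = 5
|CD| = √((0)² + (9)²) = √81 = 9
|DE| = √((-5)² + (12)²) = √169 = 13
|EF| = √((15)² + (-8)²) = √289 = 17
|FA| = √((33)² + (0)²) = √1089 = 33
Perimeter = 41 + 5 + 9 + 13 + 17 + 33 = 118.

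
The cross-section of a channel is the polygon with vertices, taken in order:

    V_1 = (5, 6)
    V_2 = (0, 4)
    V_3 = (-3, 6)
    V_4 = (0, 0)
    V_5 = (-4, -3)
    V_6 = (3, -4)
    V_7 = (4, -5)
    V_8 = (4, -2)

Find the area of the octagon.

V_1→V_2: (5)(4) − (0)(6) = 20
V_2→V_3: (0)(6) − (-3)(4) = 12
V_3→V_4: (-3)(0) − (0)(6) = 0
V_4→V_5: (0)(-3) − (-4)(0) = 0
V_5→V_6: (-4)(-4) − (3)(-3) = 25
V_6→V_7: (3)(-5) − (4)(-4) = 1
V_7→V_8: (4)(-2) − (4)(-5) = 12
V_8→V_1: (4)(6) − (5)(-2) = 34
Σ = 104
Area = |Σ|/2 = 52.

52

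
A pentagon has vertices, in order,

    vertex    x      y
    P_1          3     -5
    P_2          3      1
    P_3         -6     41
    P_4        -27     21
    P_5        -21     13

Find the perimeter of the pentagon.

|P_1P_2| = √((0)² + (6)²) = √36 = 6
|P_2P_3| = √((-9)² + (40)²) = √1681 = 41
|P_3P_4| = √((-21)² + (-20)²) = √841 = 29
|P_4P_5| = √((6)² + (-8)²) = √100 = 10
|P_5P_1| = √((24)² + (-18)²) = √900 = 30
Perimeter = 6 + 41 + 29 + 10 + 30 = 116.

116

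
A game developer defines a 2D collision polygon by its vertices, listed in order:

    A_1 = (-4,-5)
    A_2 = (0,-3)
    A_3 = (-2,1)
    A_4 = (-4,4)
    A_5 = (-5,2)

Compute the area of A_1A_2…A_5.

23.5

A_1→A_2: (-4)(-3) − (0)(-5) = 12
A_2→A_3: (0)(1) − (-2)(-3) = -6
A_3→A_4: (-2)(4) − (-4)(1) = -4
A_4→A_5: (-4)(2) − (-5)(4) = 12
A_5→A_1: (-5)(-5) − (-4)(2) = 33
Σ = 47
Area = |Σ|/2 = 23.5.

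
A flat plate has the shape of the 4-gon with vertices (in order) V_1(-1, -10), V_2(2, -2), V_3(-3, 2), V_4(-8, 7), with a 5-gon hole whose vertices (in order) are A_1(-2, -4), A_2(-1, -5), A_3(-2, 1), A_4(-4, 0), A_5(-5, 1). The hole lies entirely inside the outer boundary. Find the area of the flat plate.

Outer boundary:
Σ = (22) + (-2) + (-5) + (87) = 102
Area = |Σ|/2 = 51.
Hole:
Σ = (6) + (-11) + (4) + (-4) + (22) = 17
Area = |Σ|/2 = 8.5.
Net area = 51 − 8.5 = 42.5.

42.5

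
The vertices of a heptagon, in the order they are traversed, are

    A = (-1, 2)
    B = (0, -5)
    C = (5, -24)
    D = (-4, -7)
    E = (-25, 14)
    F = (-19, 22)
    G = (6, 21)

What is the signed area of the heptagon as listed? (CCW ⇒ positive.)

-557

A→B: (-1)(-5) − (0)(2) = 5
B→C: (0)(-24) − (5)(-5) = 25
C→D: (5)(-7) − (-4)(-24) = -131
D→E: (-4)(14) − (-25)(-7) = -231
E→F: (-25)(22) − (-19)(14) = -284
F→G: (-19)(21) − (6)(22) = -531
G→A: (6)(2) − (-1)(21) = 33
Σ = -1114
Signed area = Σ/2 = -557 (negative ⇒ clockwise traversal).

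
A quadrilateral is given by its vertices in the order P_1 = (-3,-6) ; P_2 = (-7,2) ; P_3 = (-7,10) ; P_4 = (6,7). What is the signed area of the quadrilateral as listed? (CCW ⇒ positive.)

Apply the shoelace formula: 2A = Σ (x_i·y_{i+1} − x_{i+1}·y_i), indices taken mod 4.
P_1→P_2: (-3)(2) − (-7)(-6) = -48
P_2→P_3: (-7)(10) − (-7)(2) = -56
P_3→P_4: (-7)(7) − (6)(10) = -109
P_4→P_1: (6)(-6) − (-3)(7) = -15
Σ = -228
Signed area = Σ/2 = -114 (negative ⇒ clockwise traversal).

-114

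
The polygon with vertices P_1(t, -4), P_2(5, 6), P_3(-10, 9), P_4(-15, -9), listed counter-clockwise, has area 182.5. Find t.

Write out the shoelace sum; only the two edges meeting at P_1 involve t:
2·Area = [((-15)·(-4) − t·(-9)) + (t·6 − 5·(-4))] + 330
       = 15·t + 410 = 365
⇒ t = -3.

-3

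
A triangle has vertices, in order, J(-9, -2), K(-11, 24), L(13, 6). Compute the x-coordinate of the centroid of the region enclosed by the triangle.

Apply the shoelace (surveyor's) formula. First the cross-terms c_i = x_i·y_{i+1} − x_{i+1}·y_i:
  -238, -378, 28  ⇒  2A = -588, A = -294.
Then Σ (x_i + x_{i+1})·c_i = 4116, so x̄ = 4116 / (6·(-294)) = -7/3.

-7/3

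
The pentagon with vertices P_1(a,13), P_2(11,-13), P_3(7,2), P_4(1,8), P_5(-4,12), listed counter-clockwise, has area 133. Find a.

The doubled signed area Σ (x_i y_{i+1} − x_{i+1} y_i) is linear in a.
With a=0 it equals 16; the coefficient of a is -25 (from the two edges through P_1).
So -25·a + 16 = 2·133 = 266 ⇒ a = -10.

-10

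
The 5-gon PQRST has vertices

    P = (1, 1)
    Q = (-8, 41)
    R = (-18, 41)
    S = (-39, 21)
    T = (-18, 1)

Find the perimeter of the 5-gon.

|PQ| = √((-9)² + (40)²) = √1681 = 41
|QR| = √((-10)² + (0)²) = √100 = 10
|RS| = √((-21)² + (-20)²) = √841 = 29
|ST| = √((21)² + (-20)²) = √841 = 29
|TP| = √((19)² + (0)²) = √361 = 19
Perimeter = 41 + 10 + 29 + 29 + 19 = 128.

128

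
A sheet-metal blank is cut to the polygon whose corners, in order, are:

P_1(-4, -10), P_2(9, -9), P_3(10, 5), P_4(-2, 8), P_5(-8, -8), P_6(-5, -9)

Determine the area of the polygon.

Apply the shoelace formula: 2A = Σ (x_i·y_{i+1} − x_{i+1}·y_i), indices taken mod 6.
Σ = (126) + (135) + (90) + (80) + (32) + (14) = 477
Area = |Σ|/2 = 238.5.

238.5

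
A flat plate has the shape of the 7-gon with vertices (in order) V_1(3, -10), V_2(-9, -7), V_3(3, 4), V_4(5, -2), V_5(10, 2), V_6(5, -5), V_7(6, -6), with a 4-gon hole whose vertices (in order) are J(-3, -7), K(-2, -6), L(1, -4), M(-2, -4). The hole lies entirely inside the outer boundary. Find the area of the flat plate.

108

Outer boundary:
Σ = (-111) + (-15) + (-26) + (30) + (-60) + (0) + (-42) = -224
Area = |Σ|/2 = 112.
Hole:
Σ = (4) + (14) + (-12) + (2) = 8
Area = |Σ|/2 = 4.
Net area = 112 − 4 = 108.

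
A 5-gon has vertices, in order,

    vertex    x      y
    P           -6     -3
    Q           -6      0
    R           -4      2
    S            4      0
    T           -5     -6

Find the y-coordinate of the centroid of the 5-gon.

-347/249

Apply the shoelace (surveyor's) formula. First the cross-terms c_i = x_i·y_{i+1} − x_{i+1}·y_i:
  -18, -12, -8, -24, -21  ⇒  2A = -83, A = -41.5.
Then Σ (y_i + y_{i+1})·c_i = 347, so ȳ = 347 / (6·(-41.5)) = -347/249.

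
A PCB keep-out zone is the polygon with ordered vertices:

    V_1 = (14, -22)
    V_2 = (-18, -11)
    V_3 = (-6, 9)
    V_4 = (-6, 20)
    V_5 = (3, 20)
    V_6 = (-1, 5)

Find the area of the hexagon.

Apply the shoelace (surveyor's) formula: 2A = Σ (x_i·y_{i+1} − x_{i+1}·y_i), indices taken mod 6.
V_1→V_2: (14)(-11) − (-18)(-22) = -550
V_2→V_3: (-18)(9) − (-6)(-11) = -228
V_3→V_4: (-6)(20) − (-6)(9) = -66
V_4→V_5: (-6)(20) − (3)(20) = -180
V_5→V_6: (3)(5) − (-1)(20) = 35
V_6→V_1: (-1)(-22) − (14)(5) = -48
Σ = -1037
Area = |Σ|/2 = 518.5.

518.5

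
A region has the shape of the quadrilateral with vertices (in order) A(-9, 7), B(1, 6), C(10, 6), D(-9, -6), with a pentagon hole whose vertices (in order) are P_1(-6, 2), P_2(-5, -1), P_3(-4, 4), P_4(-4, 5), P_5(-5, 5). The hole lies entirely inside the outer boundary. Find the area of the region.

Outer boundary:
Apply the shoelace (surveyor's) formula: 2A = Σ (x_i·y_{i+1} − x_{i+1}·y_i), indices taken mod 4.
Σ = (-61) + (-54) + (-6) + (-117) = -238
Area = |Σ|/2 = 119.
Hole:
Apply the shoelace formula: 2A = Σ (x_i·y_{i+1} − x_{i+1}·y_i), indices taken mod 5.
Σ = (16) + (-24) + (-4) + (5) + (20) = 13
Area = |Σ|/2 = 6.5.
Net area = 119 − 6.5 = 112.5.

112.5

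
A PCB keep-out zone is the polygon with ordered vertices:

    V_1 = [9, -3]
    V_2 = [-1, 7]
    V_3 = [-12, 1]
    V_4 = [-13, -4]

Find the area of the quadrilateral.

139.5

Σ = (60) + (83) + (61) + (75) = 279
Area = |Σ|/2 = 139.5.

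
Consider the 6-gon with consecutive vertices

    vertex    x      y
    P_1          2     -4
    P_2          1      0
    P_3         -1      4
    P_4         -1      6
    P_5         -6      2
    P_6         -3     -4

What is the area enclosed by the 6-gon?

45

Σ = (4) + (4) + (-2) + (34) + (30) + (20) = 90
Area = |Σ|/2 = 45.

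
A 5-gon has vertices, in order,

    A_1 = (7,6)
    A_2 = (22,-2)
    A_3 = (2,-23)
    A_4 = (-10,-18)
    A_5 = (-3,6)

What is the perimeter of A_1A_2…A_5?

94

|A_1A_2| = √((15)² + (-8)²) = √289 = 17
|A_2A_3| = √((-20)² + (-21)²) = √841 = 29
|A_3A_4| = √((-12)² + (5)²) = √169 = 13
|A_4A_5| = √((7)² + (24)²) = √625 = 25
|A_5A_1| = √((10)² + (0)²) = √100 = 10
Perimeter = 17 + 29 + 13 + 25 + 10 = 94.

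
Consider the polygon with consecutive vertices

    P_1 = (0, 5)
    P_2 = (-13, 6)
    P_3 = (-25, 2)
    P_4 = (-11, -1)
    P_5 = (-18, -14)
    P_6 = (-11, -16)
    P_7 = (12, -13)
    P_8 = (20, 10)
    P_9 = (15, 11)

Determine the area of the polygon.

Apply Gauss's area formula: 2A = Σ (x_i·y_{i+1} − x_{i+1}·y_i), indices taken mod 9.
P_1→P_2: (0)(6) − (-13)(5) = 65
P_2→P_3: (-13)(2) − (-25)(6) = 124
P_3→P_4: (-25)(-1) − (-11)(2) = 47
P_4→P_5: (-11)(-14) − (-18)(-1) = 136
P_5→P_6: (-18)(-16) − (-11)(-14) = 134
P_6→P_7: (-11)(-13) − (12)(-16) = 335
P_7→P_8: (12)(10) − (20)(-13) = 380
P_8→P_9: (20)(11) − (15)(10) = 70
P_9→P_1: (15)(5) − (0)(11) = 75
Σ = 1366
Area = |Σ|/2 = 683.

683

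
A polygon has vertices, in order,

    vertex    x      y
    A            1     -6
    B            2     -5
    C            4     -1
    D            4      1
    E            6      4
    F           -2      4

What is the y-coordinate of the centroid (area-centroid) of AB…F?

Apply Gauss's area formula. First the cross-terms c_i = x_i·y_{i+1} − x_{i+1}·y_i:
  7, 18, 8, 10, 32, 8  ⇒  2A = 83, A = 41.5.
Then Σ (y_i + y_{i+1})·c_i = 105, so ȳ = 105 / (6·41.5) = 35/83.

35/83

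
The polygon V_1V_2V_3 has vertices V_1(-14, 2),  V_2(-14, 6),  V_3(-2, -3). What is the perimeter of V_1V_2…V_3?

32

|V_1V_2| = √((0)² + (4)²) = √16 = 4
|V_2V_3| = √((12)² + (-9)²) = √225 = 15
|V_3V_1| = √((-12)² + (5)²) = √169 = 13
Perimeter = 4 + 15 + 13 = 32.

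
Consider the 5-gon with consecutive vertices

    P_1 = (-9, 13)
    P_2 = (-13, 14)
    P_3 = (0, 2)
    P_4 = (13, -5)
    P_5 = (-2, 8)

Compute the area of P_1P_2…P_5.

65.5

Apply Gauss's area formula: 2A = Σ (x_i·y_{i+1} − x_{i+1}·y_i), indices taken mod 5.
Σ = (43) + (-26) + (-26) + (94) + (46) = 131
Area = |Σ|/2 = 65.5.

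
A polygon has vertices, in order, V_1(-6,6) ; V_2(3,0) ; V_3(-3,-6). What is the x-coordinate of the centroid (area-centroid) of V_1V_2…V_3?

-2

Apply Gauss's area formula. First the cross-terms c_i = x_i·y_{i+1} − x_{i+1}·y_i:
  -18, -18, -54  ⇒  2A = -90, A = -45.
Then Σ (x_i + x_{i+1})·c_i = 540, so x̄ = 540 / (6·(-45)) = -2.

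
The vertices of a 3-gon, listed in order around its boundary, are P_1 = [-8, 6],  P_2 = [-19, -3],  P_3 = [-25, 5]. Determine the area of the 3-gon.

Σ = (138) + (-170) + (-110) = -142
Area = |Σ|/2 = 71.

71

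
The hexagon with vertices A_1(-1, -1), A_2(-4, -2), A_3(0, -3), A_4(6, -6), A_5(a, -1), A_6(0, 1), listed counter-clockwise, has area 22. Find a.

3

Write out the shoelace sum; only the two edges meeting at A_5 involve a:
2·Area = [(6·(-1) − a·(-6)) + (a·1 − 0·(-1))] + 29
       = 7·a + 23 = 44
⇒ a = 3.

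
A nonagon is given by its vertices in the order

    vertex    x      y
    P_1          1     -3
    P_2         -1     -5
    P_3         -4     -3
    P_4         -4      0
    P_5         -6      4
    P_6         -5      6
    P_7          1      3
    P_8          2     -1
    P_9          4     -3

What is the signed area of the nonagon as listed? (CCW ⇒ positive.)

Apply Gauss's area formula: 2A = Σ (x_i·y_{i+1} − x_{i+1}·y_i), indices taken mod 9.
P_1→P_2: (1)(-5) − (-1)(-3) = -8
P_2→P_3: (-1)(-3) − (-4)(-5) = -17
P_3→P_4: (-4)(0) − (-4)(-3) = -12
P_4→P_5: (-4)(4) − (-6)(0) = -16
P_5→P_6: (-6)(6) − (-5)(4) = -16
P_6→P_7: (-5)(3) − (1)(6) = -21
P_7→P_8: (1)(-1) − (2)(3) = -7
P_8→P_9: (2)(-3) − (4)(-1) = -2
P_9→P_1: (4)(-3) − (1)(-3) = -9
Σ = -108
Signed area = Σ/2 = -54 (negative ⇒ clockwise traversal).

-54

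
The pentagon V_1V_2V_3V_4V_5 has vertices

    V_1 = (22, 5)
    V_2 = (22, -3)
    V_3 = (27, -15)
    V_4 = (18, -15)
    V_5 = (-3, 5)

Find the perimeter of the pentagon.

84

|V_1V_2| = √((0)² + (-8)²) = √64 = 8
|V_2V_3| = √((5)² + (-12)²) = √169 = 13
|V_3V_4| = √((-9)² + (0)²) = √81 = 9
|V_4V_5| = √((-21)² + (20)²) = √841 = 29
|V_5V_1| = √((25)² + (0)²) = √625 = 25
Perimeter = 8 + 13 + 9 + 29 + 25 = 84.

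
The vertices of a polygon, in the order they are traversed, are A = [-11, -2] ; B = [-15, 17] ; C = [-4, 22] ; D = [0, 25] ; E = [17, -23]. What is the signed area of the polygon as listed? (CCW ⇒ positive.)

Apply the shoelace (surveyor's) formula: 2A = Σ (x_i·y_{i+1} − x_{i+1}·y_i), indices taken mod 5.
A→B: (-11)(17) − (-15)(-2) = -217
B→C: (-15)(22) − (-4)(17) = -262
C→D: (-4)(25) − (0)(22) = -100
D→E: (0)(-23) − (17)(25) = -425
E→A: (17)(-2) − (-11)(-23) = -287
Σ = -1291
Signed area = Σ/2 = -645.5 (negative ⇒ clockwise traversal).

-645.5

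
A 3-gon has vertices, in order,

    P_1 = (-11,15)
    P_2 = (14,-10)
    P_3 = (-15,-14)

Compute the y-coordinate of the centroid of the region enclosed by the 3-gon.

Apply the shoelace formula. First the cross-terms c_i = x_i·y_{i+1} − x_{i+1}·y_i:
  -100, -346, -379  ⇒  2A = -825, A = -412.5.
Then Σ (y_i + y_{i+1})·c_i = 7425, so ȳ = 7425 / (6·(-412.5)) = -3.

-3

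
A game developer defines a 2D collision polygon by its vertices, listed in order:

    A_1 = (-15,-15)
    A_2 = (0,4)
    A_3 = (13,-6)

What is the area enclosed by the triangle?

Cross-terms: -60, -52, -285  ⇒  Σ = -397
Area = |Σ|/2 = 198.5.

198.5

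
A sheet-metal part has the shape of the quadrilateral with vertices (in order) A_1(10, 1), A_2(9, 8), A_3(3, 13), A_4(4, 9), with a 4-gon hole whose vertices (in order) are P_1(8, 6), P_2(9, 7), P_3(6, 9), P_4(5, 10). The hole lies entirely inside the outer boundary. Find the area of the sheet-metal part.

Outer boundary:
Cross-terms: 71, 93, -25, -86  ⇒  Σ = 53
Area = |Σ|/2 = 26.5.
Hole:
P_1→P_2: (8)(7) − (9)(6) = 2
P_2→P_3: (9)(9) − (6)(7) = 39
P_3→P_4: (6)(10) − (5)(9) = 15
P_4→P_1: (5)(6) − (8)(10) = -50
Σ = 6
Area = |Σ|/2 = 3.
Net area = 26.5 − 3 = 23.5.

23.5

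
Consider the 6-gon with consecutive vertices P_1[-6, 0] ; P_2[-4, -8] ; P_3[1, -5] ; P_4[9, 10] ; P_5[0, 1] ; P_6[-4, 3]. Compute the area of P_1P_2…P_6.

81

Σ = (48) + (28) + (55) + (9) + (4) + (18) = 162
Area = |Σ|/2 = 81.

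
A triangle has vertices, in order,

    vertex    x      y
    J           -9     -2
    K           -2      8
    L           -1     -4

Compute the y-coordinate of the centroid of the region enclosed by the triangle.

2/3

Apply the surveyor's formula. First the cross-terms c_i = x_i·y_{i+1} − x_{i+1}·y_i:
  -76, 16, -34  ⇒  2A = -94, A = -47.
Then Σ (y_i + y_{i+1})·c_i = -188, so ȳ = -188 / (6·(-47)) = 2/3.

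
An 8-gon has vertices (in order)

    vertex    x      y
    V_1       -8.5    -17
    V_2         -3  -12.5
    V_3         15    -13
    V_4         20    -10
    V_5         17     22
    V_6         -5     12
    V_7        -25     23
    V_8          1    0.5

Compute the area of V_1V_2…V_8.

726.25

Apply Gauss's area formula: 2A = Σ (x_i·y_{i+1} − x_{i+1}·y_i), indices taken mod 8.
V_1→V_2: (-8.5)(-12.5) − (-3)(-17) = 55.25
V_2→V_3: (-3)(-13) − (15)(-12.5) = 226.5
V_3→V_4: (15)(-10) − (20)(-13) = 110
V_4→V_5: (20)(22) − (17)(-10) = 610
V_5→V_6: (17)(12) − (-5)(22) = 314
V_6→V_7: (-5)(23) − (-25)(12) = 185
V_7→V_8: (-25)(0.5) − (1)(23) = -35.5
V_8→V_1: (1)(-17) − (-8.5)(0.5) = -12.75
Σ = 1452.5
Area = |Σ|/2 = 726.25.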